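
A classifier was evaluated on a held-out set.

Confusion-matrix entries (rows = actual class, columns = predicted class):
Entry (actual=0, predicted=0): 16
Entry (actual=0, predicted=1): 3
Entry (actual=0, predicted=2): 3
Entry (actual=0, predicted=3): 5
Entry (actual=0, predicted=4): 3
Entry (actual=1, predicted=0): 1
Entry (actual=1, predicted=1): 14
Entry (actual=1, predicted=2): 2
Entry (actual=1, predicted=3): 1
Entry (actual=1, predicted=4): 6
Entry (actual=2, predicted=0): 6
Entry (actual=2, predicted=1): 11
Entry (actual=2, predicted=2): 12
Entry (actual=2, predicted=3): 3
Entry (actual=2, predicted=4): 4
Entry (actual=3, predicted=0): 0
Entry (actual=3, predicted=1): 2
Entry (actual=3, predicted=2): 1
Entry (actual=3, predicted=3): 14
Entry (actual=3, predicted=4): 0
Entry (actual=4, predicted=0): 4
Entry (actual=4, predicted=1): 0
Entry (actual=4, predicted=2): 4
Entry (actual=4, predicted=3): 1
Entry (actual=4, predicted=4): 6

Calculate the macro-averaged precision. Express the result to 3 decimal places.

0.501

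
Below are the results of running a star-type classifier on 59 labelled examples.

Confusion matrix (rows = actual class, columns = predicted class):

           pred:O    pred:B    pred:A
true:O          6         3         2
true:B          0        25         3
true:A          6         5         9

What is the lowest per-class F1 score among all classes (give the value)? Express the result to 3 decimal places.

0.522

Per-class F1 score (2·TP/(2·TP+FP+FN)):
  O: TP=6, FP=0+6=6, FN=3+2=5 → 12/23 = 0.5217
  B: TP=25, FP=3+5=8, FN=0+3=3 → 50/61 = 0.8197
  A: TP=9, FP=2+3=5, FN=6+5=11 → 18/34 = 0.5294
Lowest is class 'O' with F1 score = 0.522.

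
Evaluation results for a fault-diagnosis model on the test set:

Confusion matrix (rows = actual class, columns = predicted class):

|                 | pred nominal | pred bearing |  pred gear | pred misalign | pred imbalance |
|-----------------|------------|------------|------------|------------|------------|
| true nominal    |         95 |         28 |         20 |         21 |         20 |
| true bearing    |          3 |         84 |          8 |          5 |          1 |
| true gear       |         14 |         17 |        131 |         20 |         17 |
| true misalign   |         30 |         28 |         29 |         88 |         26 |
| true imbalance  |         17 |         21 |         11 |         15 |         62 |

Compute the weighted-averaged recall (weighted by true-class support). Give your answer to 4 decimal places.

Per-class recall (TP/(TP+FN)):
  nominal: TP=95, FN=28+20+21+20=89 → 95/184 = 0.51630
  bearing: TP=84, FN=3+8+5+1=17 → 84/101 = 0.83168
  gear: TP=131, FN=14+17+20+17=68 → 131/199 = 0.65829
  misalign: TP=88, FN=30+28+29+26=113 → 88/201 = 0.43781
  imbalance: TP=62, FN=17+21+11+15=64 → 62/126 = 0.49206
Weighted-recall = Σ (supportᵢ/N)·recallᵢ with N=811: (184/811)·0.51630 + (101/811)·0.83168 + (199/811)·0.65829 + (201/811)·0.43781 + (126/811)·0.49206 = 0.5672

0.5672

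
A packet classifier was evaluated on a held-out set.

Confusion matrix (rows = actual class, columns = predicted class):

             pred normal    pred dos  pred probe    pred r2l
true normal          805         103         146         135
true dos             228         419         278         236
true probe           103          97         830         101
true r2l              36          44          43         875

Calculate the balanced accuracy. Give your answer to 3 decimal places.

0.662

Balanced accuracy = mean of per-class recall.
  normal: recall = 805/1189 = 0.6770
  dos: recall = 419/1161 = 0.3609
  probe: recall = 830/1131 = 0.7339
  r2l: recall = 875/998 = 0.8768
Mean = (0.6770 + 0.3609 + 0.7339 + 0.8768) / 4 = 0.662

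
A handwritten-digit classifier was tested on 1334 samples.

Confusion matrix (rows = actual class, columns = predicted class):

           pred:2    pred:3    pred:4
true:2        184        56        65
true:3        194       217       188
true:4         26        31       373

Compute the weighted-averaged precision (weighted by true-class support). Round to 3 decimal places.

0.617

Per-class precision (TP/(TP+FP)):
  2: TP=184, FP=194+26=220 → 184/404 = 0.4554
  3: TP=217, FP=56+31=87 → 217/304 = 0.7138
  4: TP=373, FP=65+188=253 → 373/626 = 0.5958
Weighted-precision = Σ (supportᵢ/N)·precisionᵢ with N=1334: (305/1334)·0.4554 + (599/1334)·0.7138 + (430/1334)·0.5958 = 0.617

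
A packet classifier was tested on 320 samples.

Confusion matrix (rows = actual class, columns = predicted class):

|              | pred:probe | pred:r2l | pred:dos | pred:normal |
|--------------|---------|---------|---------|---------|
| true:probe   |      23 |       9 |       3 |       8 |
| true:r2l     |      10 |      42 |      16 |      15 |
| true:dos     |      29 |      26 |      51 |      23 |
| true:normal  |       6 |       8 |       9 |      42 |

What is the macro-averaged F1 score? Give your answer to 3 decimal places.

Per-class F1 score (2·TP/(2·TP+FP+FN)):
  probe: TP=23, FP=10+29+6=45, FN=9+3+8=20 → 46/111 = 0.4144
  r2l: TP=42, FP=9+26+8=43, FN=10+16+15=41 → 84/168 = 0.5000
  dos: TP=51, FP=3+16+9=28, FN=29+26+23=78 → 102/208 = 0.4904
  normal: TP=42, FP=8+15+23=46, FN=6+8+9=23 → 84/153 = 0.5490
Macro-F1 score = mean = (0.4144 + 0.5000 + 0.4904 + 0.5490) / 4 = 0.488

0.488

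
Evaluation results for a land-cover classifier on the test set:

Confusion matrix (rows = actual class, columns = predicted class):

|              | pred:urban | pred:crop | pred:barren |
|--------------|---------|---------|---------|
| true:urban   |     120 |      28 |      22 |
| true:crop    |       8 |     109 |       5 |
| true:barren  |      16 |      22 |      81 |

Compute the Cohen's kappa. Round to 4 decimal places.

Observed agreement pₒ = trace/N = 310/411 = 0.75426
Expected agreement pₑ = Σ (rowᵢ·colᵢ)/N² = (170·144 + 122·159 + 119·108)/411² = 0.33584
κ = (pₒ − pₑ)/(1 − pₑ) = (0.75426 − 0.33584)/(1 − 0.33584) = 0.6300

0.6300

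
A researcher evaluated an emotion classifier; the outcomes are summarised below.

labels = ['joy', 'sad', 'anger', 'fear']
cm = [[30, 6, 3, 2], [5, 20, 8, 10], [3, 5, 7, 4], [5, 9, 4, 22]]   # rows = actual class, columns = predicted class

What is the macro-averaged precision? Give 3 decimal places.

0.524

Per-class precision (TP/(TP+FP)):
  joy: TP=30, FP=5+3+5=13 → 30/43 = 0.6977
  sad: TP=20, FP=6+5+9=20 → 20/40 = 0.5000
  anger: TP=7, FP=3+8+4=15 → 7/22 = 0.3182
  fear: TP=22, FP=2+10+4=16 → 22/38 = 0.5789
Macro-precision = mean = (0.6977 + 0.5000 + 0.3182 + 0.5789) / 4 = 0.524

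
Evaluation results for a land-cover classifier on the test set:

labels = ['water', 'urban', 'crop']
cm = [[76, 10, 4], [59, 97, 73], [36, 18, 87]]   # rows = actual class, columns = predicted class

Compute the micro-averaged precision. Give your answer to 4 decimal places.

0.5652

Micro-averaging pools counts across classes: ΣTP=260, ΣFP=200, ΣFN=200.
Micro-precision = TP/(TP+FP) on pooled counts = 0.5652 (equals overall accuracy in single-label multiclass).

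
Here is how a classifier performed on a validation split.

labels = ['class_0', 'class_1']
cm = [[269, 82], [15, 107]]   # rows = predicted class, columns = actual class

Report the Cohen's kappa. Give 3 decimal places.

0.546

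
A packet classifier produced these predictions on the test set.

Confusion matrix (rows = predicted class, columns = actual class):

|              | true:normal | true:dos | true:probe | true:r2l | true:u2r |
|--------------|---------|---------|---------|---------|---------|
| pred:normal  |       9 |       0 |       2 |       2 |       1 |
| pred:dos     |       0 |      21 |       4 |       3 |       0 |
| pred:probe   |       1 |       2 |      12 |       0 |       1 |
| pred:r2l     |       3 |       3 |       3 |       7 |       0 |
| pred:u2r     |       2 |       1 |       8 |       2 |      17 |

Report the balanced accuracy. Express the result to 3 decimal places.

0.637

Balanced accuracy = mean of per-class recall.
  normal: recall = 9/15 = 0.6000
  dos: recall = 21/27 = 0.7778
  probe: recall = 12/29 = 0.4138
  r2l: recall = 7/14 = 0.5000
  u2r: recall = 17/19 = 0.8947
Mean = (0.6000 + 0.7778 + 0.4138 + 0.5000 + 0.8947) / 5 = 0.637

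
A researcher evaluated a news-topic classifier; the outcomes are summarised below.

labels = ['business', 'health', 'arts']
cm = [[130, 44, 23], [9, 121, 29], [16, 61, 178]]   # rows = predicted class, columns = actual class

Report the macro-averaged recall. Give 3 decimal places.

Per-class recall (TP/(TP+FN)):
  business: TP=130, FN=9+16=25 → 130/155 = 0.8387
  health: TP=121, FN=44+61=105 → 121/226 = 0.5354
  arts: TP=178, FN=23+29=52 → 178/230 = 0.7739
Macro-recall = mean = (0.8387 + 0.5354 + 0.7739) / 3 = 0.716

0.716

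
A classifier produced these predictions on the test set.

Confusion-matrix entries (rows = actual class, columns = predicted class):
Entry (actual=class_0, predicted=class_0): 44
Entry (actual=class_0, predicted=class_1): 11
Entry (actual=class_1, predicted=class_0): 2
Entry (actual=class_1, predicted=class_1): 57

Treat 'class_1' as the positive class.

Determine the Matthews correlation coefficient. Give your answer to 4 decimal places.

MCC = (TP·TN − FP·FN) / √((TP+FP)(TP+FN)(TN+FP)(TN+FN))
Numerator = 57·44 − 11·2 = 2486
Denominator = √(68·59·55·46) = √10150360 = 3185.9630
MCC = 2486 / 3185.9630 = 0.7803

0.7803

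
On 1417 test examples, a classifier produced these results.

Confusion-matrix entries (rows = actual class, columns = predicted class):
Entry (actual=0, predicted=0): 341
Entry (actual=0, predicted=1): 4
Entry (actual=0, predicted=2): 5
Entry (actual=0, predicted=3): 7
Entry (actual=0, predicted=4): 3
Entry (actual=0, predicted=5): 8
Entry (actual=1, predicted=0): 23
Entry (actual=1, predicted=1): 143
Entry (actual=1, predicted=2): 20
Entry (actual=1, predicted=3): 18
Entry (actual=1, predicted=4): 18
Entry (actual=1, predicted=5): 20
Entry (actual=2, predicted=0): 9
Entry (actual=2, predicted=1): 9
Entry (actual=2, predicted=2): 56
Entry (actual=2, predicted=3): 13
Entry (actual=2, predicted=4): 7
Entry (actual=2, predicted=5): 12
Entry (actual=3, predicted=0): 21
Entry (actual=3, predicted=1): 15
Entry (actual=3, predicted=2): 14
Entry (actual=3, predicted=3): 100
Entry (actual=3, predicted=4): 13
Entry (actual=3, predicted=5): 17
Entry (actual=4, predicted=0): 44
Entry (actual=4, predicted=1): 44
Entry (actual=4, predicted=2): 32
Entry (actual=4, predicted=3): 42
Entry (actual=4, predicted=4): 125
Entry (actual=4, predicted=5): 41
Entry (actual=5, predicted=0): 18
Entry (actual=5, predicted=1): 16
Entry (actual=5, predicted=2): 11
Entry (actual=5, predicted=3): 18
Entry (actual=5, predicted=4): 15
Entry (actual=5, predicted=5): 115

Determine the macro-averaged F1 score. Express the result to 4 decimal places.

0.5797

Per-class F1 score (2·TP/(2·TP+FP+FN)):
  0: TP=341, FP=23+9+21+44+18=115, FN=4+5+7+3+8=27 → 682/824 = 0.82767
  1: TP=143, FP=4+9+15+44+16=88, FN=23+20+18+18+20=99 → 286/473 = 0.60465
  2: TP=56, FP=5+20+14+32+11=82, FN=9+9+13+7+12=50 → 112/244 = 0.45902
  3: TP=100, FP=7+18+13+42+18=98, FN=21+15+14+13+17=80 → 200/378 = 0.52910
  4: TP=125, FP=3+18+7+13+15=56, FN=44+44+32+42+41=203 → 250/509 = 0.49116
  5: TP=115, FP=8+20+12+17+41=98, FN=18+16+11+18+15=78 → 230/406 = 0.56650
Macro-F1 score = mean = (0.82767 + 0.60465 + 0.45902 + 0.52910 + 0.49116 + 0.56650) / 6 = 0.5797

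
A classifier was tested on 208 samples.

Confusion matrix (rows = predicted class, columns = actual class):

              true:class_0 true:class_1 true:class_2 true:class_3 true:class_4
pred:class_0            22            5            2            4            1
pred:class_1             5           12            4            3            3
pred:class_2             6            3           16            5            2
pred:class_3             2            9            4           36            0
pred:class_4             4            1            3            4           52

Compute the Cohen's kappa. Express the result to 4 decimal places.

0.5697

Observed agreement pₒ = trace/N = 138/208 = 0.66346
Expected agreement pₑ = Σ (rowᵢ·colᵢ)/N² = (39·34 + 30·27 + 29·32 + 52·51 + 58·64)/208² = 0.21792
κ = (pₒ − pₑ)/(1 − pₑ) = (0.66346 − 0.21792)/(1 − 0.21792) = 0.5697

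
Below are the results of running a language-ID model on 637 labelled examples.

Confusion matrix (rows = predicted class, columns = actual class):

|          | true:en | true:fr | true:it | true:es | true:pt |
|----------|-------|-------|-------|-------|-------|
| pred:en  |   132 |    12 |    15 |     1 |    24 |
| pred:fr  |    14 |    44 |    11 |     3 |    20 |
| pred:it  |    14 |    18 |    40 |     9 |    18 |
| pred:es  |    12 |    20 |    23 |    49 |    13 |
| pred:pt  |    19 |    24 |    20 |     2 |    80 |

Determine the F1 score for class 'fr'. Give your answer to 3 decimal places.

F1 score = 2·TP/(2·TP+FP+FN).
fr: TP=44, FP=14+11+3+20=48, FN=12+18+20+24=74 → 88/210 = 0.4190

0.419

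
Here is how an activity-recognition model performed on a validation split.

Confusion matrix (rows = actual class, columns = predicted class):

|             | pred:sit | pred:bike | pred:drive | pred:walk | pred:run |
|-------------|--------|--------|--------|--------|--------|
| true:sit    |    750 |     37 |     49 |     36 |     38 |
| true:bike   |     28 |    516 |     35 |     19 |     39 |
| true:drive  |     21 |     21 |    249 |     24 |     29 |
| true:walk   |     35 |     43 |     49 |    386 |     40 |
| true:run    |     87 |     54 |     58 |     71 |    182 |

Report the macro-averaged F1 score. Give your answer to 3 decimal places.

Per-class F1 score (2·TP/(2·TP+FP+FN)):
  sit: TP=750, FP=28+21+35+87=171, FN=37+49+36+38=160 → 1500/1831 = 0.8192
  bike: TP=516, FP=37+21+43+54=155, FN=28+35+19+39=121 → 1032/1308 = 0.7890
  drive: TP=249, FP=49+35+49+58=191, FN=21+21+24+29=95 → 498/784 = 0.6352
  walk: TP=386, FP=36+19+24+71=150, FN=35+43+49+40=167 → 772/1089 = 0.7089
  run: TP=182, FP=38+39+29+40=146, FN=87+54+58+71=270 → 364/780 = 0.4667
Macro-F1 score = mean = (0.8192 + 0.7890 + 0.6352 + 0.7089 + 0.4667) / 5 = 0.684

0.684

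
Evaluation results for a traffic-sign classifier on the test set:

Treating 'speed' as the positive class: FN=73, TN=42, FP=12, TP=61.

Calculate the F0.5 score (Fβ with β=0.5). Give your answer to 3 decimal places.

Fβ = (1+β²)·TP / ((1+β²)·TP + β²·FN + FP), with β²=1/4
= 1.25·61 / (1.25·61 + 0.25·73 + 12) = 0.716

0.716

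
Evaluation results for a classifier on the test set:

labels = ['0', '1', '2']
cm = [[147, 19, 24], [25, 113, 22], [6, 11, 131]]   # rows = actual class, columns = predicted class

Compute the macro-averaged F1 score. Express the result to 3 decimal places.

Per-class F1 score (2·TP/(2·TP+FP+FN)):
  0: TP=147, FP=25+6=31, FN=19+24=43 → 294/368 = 0.7989
  1: TP=113, FP=19+11=30, FN=25+22=47 → 226/303 = 0.7459
  2: TP=131, FP=24+22=46, FN=6+11=17 → 262/325 = 0.8062
Macro-F1 score = mean = (0.7989 + 0.7459 + 0.8062) / 3 = 0.784

0.784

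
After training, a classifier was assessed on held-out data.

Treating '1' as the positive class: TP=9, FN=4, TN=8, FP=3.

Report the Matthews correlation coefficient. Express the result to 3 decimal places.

0.418

MCC = (TP·TN − FP·FN) / √((TP+FP)(TP+FN)(TN+FP)(TN+FN))
Numerator = 9·8 − 3·4 = 60
Denominator = √(12·13·11·12) = √20592 = 143.4991
MCC = 60 / 143.4991 = 0.418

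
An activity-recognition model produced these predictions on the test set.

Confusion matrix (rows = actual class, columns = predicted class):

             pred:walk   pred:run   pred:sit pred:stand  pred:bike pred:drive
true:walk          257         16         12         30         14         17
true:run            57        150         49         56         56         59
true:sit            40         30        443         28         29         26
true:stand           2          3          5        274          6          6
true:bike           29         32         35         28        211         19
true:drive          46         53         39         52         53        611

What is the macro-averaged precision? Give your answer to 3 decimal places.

Per-class precision (TP/(TP+FP)):
  walk: TP=257, FP=57+40+2+29+46=174 → 257/431 = 0.5963
  run: TP=150, FP=16+30+3+32+53=134 → 150/284 = 0.5282
  sit: TP=443, FP=12+49+5+35+39=140 → 443/583 = 0.7599
  stand: TP=274, FP=30+56+28+28+52=194 → 274/468 = 0.5855
  bike: TP=211, FP=14+56+29+6+53=158 → 211/369 = 0.5718
  drive: TP=611, FP=17+59+26+6+19=127 → 611/738 = 0.8279
Macro-precision = mean = (0.5963 + 0.5282 + 0.7599 + 0.5855 + 0.5718 + 0.8279) / 6 = 0.645

0.645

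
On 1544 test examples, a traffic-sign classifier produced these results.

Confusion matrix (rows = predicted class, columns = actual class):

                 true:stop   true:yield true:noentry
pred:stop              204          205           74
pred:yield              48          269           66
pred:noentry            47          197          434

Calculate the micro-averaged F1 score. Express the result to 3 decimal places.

Micro-averaging pools counts across classes: ΣTP=907, ΣFP=637, ΣFN=637.
Micro-F1 score = 2·TP/(2·TP+FP+FN) on pooled counts = 0.587 (equals overall accuracy in single-label multiclass).

0.587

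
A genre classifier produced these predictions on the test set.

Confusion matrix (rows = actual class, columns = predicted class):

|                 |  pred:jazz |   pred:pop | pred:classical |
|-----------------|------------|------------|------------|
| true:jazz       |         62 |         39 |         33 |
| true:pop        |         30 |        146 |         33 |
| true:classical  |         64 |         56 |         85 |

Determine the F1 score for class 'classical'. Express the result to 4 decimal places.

Take TP from the diagonal, FP from the rest of the 'classical' prediction marginal, FN from the rest of the 'classical' actual marginal.
F1 score = 2·TP/(2·TP+FP+FN).
classical: TP=85, FP=33+33=66, FN=64+56=120 → 170/356 = 0.47753

0.4775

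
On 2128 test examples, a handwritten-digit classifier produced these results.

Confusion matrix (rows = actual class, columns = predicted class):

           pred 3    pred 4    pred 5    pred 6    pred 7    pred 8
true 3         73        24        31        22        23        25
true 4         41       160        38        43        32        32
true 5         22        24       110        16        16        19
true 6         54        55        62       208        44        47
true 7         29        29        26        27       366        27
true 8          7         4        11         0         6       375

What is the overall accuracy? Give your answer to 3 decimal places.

Accuracy = trace / total = (73+160+110+208+366+375=1292) / 2128 = 1292/2128 = 0.607

0.607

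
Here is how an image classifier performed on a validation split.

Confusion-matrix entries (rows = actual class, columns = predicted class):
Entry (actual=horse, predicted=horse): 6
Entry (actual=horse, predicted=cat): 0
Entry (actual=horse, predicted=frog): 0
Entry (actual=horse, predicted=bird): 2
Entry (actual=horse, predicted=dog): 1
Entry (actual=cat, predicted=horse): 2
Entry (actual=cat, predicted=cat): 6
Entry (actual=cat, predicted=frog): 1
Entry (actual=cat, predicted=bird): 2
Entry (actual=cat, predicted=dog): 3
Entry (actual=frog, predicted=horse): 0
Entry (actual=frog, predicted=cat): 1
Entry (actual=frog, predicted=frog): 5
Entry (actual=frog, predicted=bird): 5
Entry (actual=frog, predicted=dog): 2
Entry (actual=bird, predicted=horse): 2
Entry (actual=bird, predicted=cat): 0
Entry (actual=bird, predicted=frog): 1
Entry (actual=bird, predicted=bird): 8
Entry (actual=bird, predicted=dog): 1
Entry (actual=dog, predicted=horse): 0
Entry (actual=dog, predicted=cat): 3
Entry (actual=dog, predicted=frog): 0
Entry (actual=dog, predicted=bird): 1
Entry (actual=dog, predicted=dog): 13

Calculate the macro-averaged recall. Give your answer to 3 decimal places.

0.582

Per-class recall (TP/(TP+FN)):
  horse: TP=6, FN=0+0+2+1=3 → 6/9 = 0.6667
  cat: TP=6, FN=2+1+2+3=8 → 6/14 = 0.4286
  frog: TP=5, FN=0+1+5+2=8 → 5/13 = 0.3846
  bird: TP=8, FN=2+0+1+1=4 → 8/12 = 0.6667
  dog: TP=13, FN=0+3+0+1=4 → 13/17 = 0.7647
Macro-recall = mean = (0.6667 + 0.4286 + 0.3846 + 0.6667 + 0.7647) / 5 = 0.582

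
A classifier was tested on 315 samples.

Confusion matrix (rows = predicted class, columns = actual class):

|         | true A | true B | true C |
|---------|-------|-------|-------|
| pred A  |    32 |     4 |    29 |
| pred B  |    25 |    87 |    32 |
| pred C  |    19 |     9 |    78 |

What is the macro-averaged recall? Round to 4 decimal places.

Per-class recall (TP/(TP+FN)):
  A: TP=32, FN=25+19=44 → 32/76 = 0.42105
  B: TP=87, FN=4+9=13 → 87/100 = 0.87000
  C: TP=78, FN=29+32=61 → 78/139 = 0.56115
Macro-recall = mean = (0.42105 + 0.87000 + 0.56115) / 3 = 0.6174

0.6174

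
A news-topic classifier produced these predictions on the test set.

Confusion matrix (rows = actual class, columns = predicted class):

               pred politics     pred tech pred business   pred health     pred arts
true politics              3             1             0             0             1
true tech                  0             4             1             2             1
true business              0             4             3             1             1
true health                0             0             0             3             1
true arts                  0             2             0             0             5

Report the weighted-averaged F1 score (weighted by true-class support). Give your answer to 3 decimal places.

Per-class F1 score (2·TP/(2·TP+FP+FN)):
  politics: TP=3, FP=0+0+0+0=0, FN=1+0+0+1=2 → 6/8 = 0.7500
  tech: TP=4, FP=1+4+0+2=7, FN=0+1+2+1=4 → 8/19 = 0.4211
  business: TP=3, FP=0+1+0+0=1, FN=0+4+1+1=6 → 6/13 = 0.4615
  health: TP=3, FP=0+2+1+0=3, FN=0+0+0+1=1 → 6/10 = 0.6000
  arts: TP=5, FP=1+1+1+1=4, FN=0+2+0+0=2 → 10/16 = 0.6250
Weighted-F1 score = Σ (supportᵢ/N)·F1 scoreᵢ with N=33: (5/33)·0.7500 + (8/33)·0.4211 + (9/33)·0.4615 + (4/33)·0.6000 + (7/33)·0.6250 = 0.547

0.547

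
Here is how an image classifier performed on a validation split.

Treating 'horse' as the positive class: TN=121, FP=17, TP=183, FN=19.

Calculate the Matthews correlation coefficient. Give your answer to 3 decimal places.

0.781

MCC = (TP·TN − FP·FN) / √((TP+FP)(TP+FN)(TN+FP)(TN+FN))
Numerator = 183·121 − 17·19 = 21820
Denominator = √(200·202·138·140) = √780528000 = 27937.9312
MCC = 21820 / 27937.9312 = 0.781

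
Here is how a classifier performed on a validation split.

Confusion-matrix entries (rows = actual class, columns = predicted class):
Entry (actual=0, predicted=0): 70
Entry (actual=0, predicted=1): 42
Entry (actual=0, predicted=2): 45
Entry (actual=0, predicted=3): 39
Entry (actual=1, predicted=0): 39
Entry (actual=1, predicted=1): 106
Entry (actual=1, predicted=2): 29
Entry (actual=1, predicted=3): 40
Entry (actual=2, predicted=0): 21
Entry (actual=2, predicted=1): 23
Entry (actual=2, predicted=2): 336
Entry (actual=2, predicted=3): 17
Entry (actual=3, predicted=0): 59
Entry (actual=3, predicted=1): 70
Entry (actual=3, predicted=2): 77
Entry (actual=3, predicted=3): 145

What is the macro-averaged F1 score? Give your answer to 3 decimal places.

Per-class F1 score (2·TP/(2·TP+FP+FN)):
  0: TP=70, FP=39+21+59=119, FN=42+45+39=126 → 140/385 = 0.3636
  1: TP=106, FP=42+23+70=135, FN=39+29+40=108 → 212/455 = 0.4659
  2: TP=336, FP=45+29+77=151, FN=21+23+17=61 → 672/884 = 0.7602
  3: TP=145, FP=39+40+17=96, FN=59+70+77=206 → 290/592 = 0.4899
Macro-F1 score = mean = (0.3636 + 0.4659 + 0.7602 + 0.4899) / 4 = 0.520

0.520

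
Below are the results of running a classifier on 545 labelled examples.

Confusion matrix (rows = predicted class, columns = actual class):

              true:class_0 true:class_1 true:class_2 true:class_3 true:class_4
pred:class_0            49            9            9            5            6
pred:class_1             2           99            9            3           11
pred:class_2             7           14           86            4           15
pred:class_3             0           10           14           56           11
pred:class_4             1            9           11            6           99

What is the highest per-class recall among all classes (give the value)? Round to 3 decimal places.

0.831

Per-class recall (TP/(TP+FN)):
  class_0: TP=49, FN=2+7+0+1=10 → 49/59 = 0.8305
  class_1: TP=99, FN=9+14+10+9=42 → 99/141 = 0.7021
  class_2: TP=86, FN=9+9+14+11=43 → 86/129 = 0.6667
  class_3: TP=56, FN=5+3+4+6=18 → 56/74 = 0.7568
  class_4: TP=99, FN=6+11+15+11=43 → 99/142 = 0.6972
Highest is class 'class_0' with recall = 0.831.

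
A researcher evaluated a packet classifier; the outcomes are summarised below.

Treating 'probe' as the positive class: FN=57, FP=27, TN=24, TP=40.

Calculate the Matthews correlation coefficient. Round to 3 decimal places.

MCC = (TP·TN − FP·FN) / √((TP+FP)(TP+FN)(TN+FP)(TN+FN))
Numerator = 40·24 − 27·57 = -579
Denominator = √(67·97·51·81) = √26847369 = 5181.4447
MCC = -579 / 5181.4447 = -0.112

-0.112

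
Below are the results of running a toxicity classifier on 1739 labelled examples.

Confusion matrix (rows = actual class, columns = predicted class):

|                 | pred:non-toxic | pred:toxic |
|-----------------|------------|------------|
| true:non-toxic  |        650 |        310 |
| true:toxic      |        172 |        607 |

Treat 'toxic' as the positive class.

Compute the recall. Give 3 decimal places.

Recall = TP/(TP+FN) = 607/(607+172) = 607/779 = 0.779

0.779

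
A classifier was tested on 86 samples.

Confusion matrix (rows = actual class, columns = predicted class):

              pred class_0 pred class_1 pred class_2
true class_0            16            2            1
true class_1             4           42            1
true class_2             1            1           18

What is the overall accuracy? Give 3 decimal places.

0.884

Accuracy = trace / total = (16+42+18=76) / 86 = 76/86 = 0.884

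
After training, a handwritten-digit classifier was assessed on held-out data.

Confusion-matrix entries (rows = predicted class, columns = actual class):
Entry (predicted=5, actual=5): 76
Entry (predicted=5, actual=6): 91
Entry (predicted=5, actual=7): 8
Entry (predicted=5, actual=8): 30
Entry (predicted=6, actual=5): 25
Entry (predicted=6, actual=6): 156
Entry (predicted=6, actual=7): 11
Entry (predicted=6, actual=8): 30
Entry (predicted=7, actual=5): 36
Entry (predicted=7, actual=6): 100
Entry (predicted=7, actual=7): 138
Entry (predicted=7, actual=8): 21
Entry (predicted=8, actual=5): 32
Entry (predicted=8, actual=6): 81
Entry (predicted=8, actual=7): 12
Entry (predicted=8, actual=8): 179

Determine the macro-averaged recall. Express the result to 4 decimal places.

0.5798

Per-class recall (TP/(TP+FN)):
  5: TP=76, FN=25+36+32=93 → 76/169 = 0.44970
  6: TP=156, FN=91+100+81=272 → 156/428 = 0.36449
  7: TP=138, FN=8+11+12=31 → 138/169 = 0.81657
  8: TP=179, FN=30+30+21=81 → 179/260 = 0.68846
Macro-recall = mean = (0.44970 + 0.36449 + 0.81657 + 0.68846) / 4 = 0.5798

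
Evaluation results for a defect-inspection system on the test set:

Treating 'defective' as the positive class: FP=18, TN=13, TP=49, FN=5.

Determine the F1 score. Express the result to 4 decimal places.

0.8099

Precision = TP/(TP+FP) = 49/67 = 0.7313
Recall = TP/(TP+FN) = 49/54 = 0.9074
F1 = 2·TP/(2·TP+FP+FN) = 98/121 = 0.8099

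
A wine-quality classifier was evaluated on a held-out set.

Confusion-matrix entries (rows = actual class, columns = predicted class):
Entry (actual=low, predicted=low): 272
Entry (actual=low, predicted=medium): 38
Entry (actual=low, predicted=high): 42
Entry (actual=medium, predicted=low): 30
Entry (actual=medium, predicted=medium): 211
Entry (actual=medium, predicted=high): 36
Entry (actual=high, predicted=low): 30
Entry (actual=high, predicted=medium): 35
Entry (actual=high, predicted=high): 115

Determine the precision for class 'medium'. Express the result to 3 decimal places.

0.743

precision = TP/(TP+FP).
medium: TP=211, FP=38+35=73 → 211/284 = 0.7430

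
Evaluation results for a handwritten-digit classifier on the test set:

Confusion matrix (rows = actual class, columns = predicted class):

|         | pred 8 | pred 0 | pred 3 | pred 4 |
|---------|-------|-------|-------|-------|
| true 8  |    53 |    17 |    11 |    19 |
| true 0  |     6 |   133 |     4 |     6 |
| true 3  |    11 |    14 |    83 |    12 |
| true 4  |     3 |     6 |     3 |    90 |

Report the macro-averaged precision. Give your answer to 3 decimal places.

0.760

Per-class precision (TP/(TP+FP)):
  8: TP=53, FP=6+11+3=20 → 53/73 = 0.7260
  0: TP=133, FP=17+14+6=37 → 133/170 = 0.7824
  3: TP=83, FP=11+4+3=18 → 83/101 = 0.8218
  4: TP=90, FP=19+6+12=37 → 90/127 = 0.7087
Macro-precision = mean = (0.7260 + 0.7824 + 0.8218 + 0.7087) / 4 = 0.760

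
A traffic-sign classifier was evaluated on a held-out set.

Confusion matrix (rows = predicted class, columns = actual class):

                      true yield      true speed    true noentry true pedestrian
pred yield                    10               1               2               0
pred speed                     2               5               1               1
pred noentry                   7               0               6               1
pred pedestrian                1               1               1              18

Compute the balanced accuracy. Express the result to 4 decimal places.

Balanced accuracy = mean of per-class recall.
  yield: recall = 10/20 = 0.50000
  speed: recall = 5/7 = 0.71429
  noentry: recall = 6/10 = 0.60000
  pedestrian: recall = 18/20 = 0.90000
Mean = (0.50000 + 0.71429 + 0.60000 + 0.90000) / 4 = 0.6786

0.6786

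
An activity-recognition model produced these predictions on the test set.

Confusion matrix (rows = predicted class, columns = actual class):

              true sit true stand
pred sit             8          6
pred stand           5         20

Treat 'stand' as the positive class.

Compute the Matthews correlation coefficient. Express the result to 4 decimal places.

MCC = (TP·TN − FP·FN) / √((TP+FP)(TP+FN)(TN+FP)(TN+FN))
Numerator = 20·8 − 5·6 = 130
Denominator = √(25·26·13·14) = √118300 = 343.9477
MCC = 130 / 343.9477 = 0.3780

0.3780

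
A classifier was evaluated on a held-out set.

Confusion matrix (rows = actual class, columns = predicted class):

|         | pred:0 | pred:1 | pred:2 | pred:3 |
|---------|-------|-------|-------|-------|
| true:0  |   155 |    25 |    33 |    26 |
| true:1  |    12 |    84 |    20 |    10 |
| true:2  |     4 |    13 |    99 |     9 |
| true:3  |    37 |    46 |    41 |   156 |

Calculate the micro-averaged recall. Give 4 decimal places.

Micro-averaging pools counts across classes: ΣTP=494, ΣFP=276, ΣFN=276.
Micro-recall = TP/(TP+FN) on pooled counts = 0.6416 (equals overall accuracy in single-label multiclass).

0.6416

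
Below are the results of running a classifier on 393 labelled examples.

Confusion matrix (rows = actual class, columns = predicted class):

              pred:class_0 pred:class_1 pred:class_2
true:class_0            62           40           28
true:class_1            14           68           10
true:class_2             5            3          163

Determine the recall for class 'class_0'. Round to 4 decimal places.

Treat 'class_0' as positive and all other classes as negative.
recall = TP/(TP+FN).
class_0: TP=62, FN=40+28=68 → 62/130 = 0.47692

0.4769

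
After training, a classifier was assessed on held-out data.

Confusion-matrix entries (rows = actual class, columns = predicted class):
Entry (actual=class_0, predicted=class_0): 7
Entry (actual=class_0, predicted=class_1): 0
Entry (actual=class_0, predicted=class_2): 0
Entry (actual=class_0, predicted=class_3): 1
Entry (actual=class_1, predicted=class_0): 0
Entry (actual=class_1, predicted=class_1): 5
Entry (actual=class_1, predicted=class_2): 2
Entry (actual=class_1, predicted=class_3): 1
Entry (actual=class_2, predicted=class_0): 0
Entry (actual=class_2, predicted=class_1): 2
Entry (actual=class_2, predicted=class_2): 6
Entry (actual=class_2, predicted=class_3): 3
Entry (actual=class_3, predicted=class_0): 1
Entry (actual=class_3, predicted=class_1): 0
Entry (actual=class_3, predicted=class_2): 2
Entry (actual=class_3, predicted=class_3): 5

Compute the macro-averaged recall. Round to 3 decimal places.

Per-class recall (TP/(TP+FN)):
  class_0: TP=7, FN=0+0+1=1 → 7/8 = 0.8750
  class_1: TP=5, FN=0+2+1=3 → 5/8 = 0.6250
  class_2: TP=6, FN=0+2+3=5 → 6/11 = 0.5455
  class_3: TP=5, FN=1+0+2=3 → 5/8 = 0.6250
Macro-recall = mean = (0.8750 + 0.6250 + 0.5455 + 0.6250) / 4 = 0.668

0.668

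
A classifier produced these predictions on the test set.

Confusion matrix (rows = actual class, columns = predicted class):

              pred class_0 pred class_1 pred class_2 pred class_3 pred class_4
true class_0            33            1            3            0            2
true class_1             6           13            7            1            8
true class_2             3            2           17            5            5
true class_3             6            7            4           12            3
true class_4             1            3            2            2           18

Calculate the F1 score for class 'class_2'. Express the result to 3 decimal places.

Treat 'class_2' as positive and all other classes as negative.
F1 score = 2·TP/(2·TP+FP+FN).
class_2: TP=17, FP=3+7+4+2=16, FN=3+2+5+5=15 → 34/65 = 0.5231

0.523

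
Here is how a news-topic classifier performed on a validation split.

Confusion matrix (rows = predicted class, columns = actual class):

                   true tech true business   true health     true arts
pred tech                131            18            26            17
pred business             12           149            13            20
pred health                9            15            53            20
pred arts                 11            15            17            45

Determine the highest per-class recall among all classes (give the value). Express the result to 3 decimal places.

0.804

Per-class recall (TP/(TP+FN)):
  tech: TP=131, FN=12+9+11=32 → 131/163 = 0.8037
  business: TP=149, FN=18+15+15=48 → 149/197 = 0.7563
  health: TP=53, FN=26+13+17=56 → 53/109 = 0.4862
  arts: TP=45, FN=17+20+20=57 → 45/102 = 0.4412
Highest is class 'tech' with recall = 0.804.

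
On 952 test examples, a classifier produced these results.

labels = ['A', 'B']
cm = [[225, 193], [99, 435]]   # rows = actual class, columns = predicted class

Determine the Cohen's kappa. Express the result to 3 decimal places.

0.362

Observed agreement pₒ = trace/N = 660/952 = 0.6933
Expected agreement pₑ = Σ (rowᵢ·colᵢ)/N² = (418·324 + 534·628)/952² = 0.5195
κ = (pₒ − pₑ)/(1 − pₑ) = (0.6933 − 0.5195)/(1 − 0.5195) = 0.362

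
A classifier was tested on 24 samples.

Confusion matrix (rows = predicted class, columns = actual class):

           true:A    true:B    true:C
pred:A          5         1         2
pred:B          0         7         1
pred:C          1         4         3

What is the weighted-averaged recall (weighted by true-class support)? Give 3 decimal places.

Per-class recall (TP/(TP+FN)):
  A: TP=5, FN=0+1=1 → 5/6 = 0.8333
  B: TP=7, FN=1+4=5 → 7/12 = 0.5833
  C: TP=3, FN=2+1=3 → 3/6 = 0.5000
Weighted-recall = Σ (supportᵢ/N)·recallᵢ with N=24: (6/24)·0.8333 + (12/24)·0.5833 + (6/24)·0.5000 = 0.625

0.625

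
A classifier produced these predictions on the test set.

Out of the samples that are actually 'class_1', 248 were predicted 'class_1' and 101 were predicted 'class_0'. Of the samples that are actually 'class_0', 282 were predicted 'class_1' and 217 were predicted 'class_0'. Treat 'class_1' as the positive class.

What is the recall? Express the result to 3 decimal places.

Recall = TP/(TP+FN) = 248/(248+101) = 248/349 = 0.711

0.711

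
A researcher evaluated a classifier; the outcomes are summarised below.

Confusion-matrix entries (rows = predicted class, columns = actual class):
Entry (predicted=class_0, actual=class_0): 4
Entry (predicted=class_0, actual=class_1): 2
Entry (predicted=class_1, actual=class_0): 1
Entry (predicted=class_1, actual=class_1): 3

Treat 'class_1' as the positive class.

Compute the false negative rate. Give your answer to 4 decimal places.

0.4000

FNR = FN/(FN+TP) = 2/(2+3) = 0.4000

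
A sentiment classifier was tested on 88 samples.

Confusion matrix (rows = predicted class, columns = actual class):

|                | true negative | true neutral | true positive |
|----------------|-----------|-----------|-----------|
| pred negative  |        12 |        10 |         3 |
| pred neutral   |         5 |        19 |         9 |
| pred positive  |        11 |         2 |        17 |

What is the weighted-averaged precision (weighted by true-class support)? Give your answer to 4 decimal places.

Per-class precision (TP/(TP+FP)):
  negative: TP=12, FP=10+3=13 → 12/25 = 0.48000
  neutral: TP=19, FP=5+9=14 → 19/33 = 0.57576
  positive: TP=17, FP=11+2=13 → 17/30 = 0.56667
Weighted-precision = Σ (supportᵢ/N)·precisionᵢ with N=88: (28/88)·0.48000 + (31/88)·0.57576 + (29/88)·0.56667 = 0.5423

0.5423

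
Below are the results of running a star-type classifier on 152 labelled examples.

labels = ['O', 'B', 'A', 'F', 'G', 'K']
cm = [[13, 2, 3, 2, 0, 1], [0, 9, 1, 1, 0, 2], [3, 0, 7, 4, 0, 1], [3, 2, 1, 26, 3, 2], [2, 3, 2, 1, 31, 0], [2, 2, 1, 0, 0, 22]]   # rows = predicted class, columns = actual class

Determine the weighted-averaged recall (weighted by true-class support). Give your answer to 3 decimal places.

Per-class recall (TP/(TP+FN)):
  O: TP=13, FN=0+3+3+2+2=10 → 13/23 = 0.5652
  B: TP=9, FN=2+0+2+3+2=9 → 9/18 = 0.5000
  A: TP=7, FN=3+1+1+2+1=8 → 7/15 = 0.4667
  F: TP=26, FN=2+1+4+1+0=8 → 26/34 = 0.7647
  G: TP=31, FN=0+0+0+3+0=3 → 31/34 = 0.9118
  K: TP=22, FN=1+2+1+2+0=6 → 22/28 = 0.7857
Weighted-recall = Σ (supportᵢ/N)·recallᵢ with N=152: (23/152)·0.5652 + (18/152)·0.5000 + (15/152)·0.4667 + (34/152)·0.7647 + (34/152)·0.9118 + (28/152)·0.7857 = 0.711

0.711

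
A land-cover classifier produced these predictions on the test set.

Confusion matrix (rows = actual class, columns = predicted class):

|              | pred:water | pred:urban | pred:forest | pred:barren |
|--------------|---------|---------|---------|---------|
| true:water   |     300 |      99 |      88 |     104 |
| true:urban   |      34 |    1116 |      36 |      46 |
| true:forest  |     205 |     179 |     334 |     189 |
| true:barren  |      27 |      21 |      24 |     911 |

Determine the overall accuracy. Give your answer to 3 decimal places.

Accuracy = trace / total = (300+1116+334+911=2661) / 3713 = 2661/3713 = 0.717

0.717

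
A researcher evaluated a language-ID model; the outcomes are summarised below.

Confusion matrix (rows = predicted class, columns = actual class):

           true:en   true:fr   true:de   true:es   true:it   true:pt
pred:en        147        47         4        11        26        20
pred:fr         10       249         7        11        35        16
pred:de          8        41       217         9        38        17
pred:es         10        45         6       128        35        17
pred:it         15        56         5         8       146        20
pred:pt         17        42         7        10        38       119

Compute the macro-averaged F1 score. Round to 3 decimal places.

0.612

Per-class F1 score (2·TP/(2·TP+FP+FN)):
  en: TP=147, FP=47+4+11+26+20=108, FN=10+8+10+15+17=60 → 294/462 = 0.6364
  fr: TP=249, FP=10+7+11+35+16=79, FN=47+41+45+56+42=231 → 498/808 = 0.6163
  de: TP=217, FP=8+41+9+38+17=113, FN=4+7+6+5+7=29 → 434/576 = 0.7535
  es: TP=128, FP=10+45+6+35+17=113, FN=11+11+9+8+10=49 → 256/418 = 0.6124
  it: TP=146, FP=15+56+5+8+20=104, FN=26+35+38+35+38=172 → 292/568 = 0.5141
  pt: TP=119, FP=17+42+7+10+38=114, FN=20+16+17+17+20=90 → 238/442 = 0.5385
Macro-F1 score = mean = (0.6364 + 0.6163 + 0.7535 + 0.6124 + 0.5141 + 0.5385) / 6 = 0.612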